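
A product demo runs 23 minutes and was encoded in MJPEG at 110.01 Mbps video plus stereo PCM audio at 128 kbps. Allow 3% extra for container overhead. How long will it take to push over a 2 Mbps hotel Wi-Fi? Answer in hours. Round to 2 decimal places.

23 min = 1380 s
Audio: 128 kbps = 0.128 Mbps.
Total bitrate: 110.138 Mbps.
File: 110.138 Mbps × 1380 s = 151990.4 Mb.
With 3% container overhead: ×1.03. → 156550.2 Mb.
At 2 Mbps: 156550.2 / 2 = 78275.1 s ≈ 21.7 hours.

21.74 hours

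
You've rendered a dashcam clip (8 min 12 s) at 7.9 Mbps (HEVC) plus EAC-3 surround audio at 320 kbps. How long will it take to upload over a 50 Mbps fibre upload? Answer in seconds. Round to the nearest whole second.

8 min 12 s = 492 s
Audio: 320 kbps = 0.320 Mbps.
Total bitrate: 8.220 Mbps.
File: 8.220 Mbps × 492 s = 4044.2 Mb.
At 50 Mbps: 4044.2 / 50 = 80.9 s ≈ 80.9 seconds.

81 seconds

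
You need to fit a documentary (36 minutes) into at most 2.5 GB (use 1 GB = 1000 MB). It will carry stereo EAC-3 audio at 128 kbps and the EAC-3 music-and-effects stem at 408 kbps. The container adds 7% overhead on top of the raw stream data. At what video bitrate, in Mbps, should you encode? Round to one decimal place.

Budget: 2.5 GB = 20000.0 Mb.
Stream payload after overhead: 20000.0 / 1.07 = 18691.6 Mb.
36 min = 2160 s
Total bitrate budget: 18691.6 Mb / 2160 s = 8.654 Mbps.
Audio total: 128 + 408 = 536 kbps = 0.536 Mbps.
Video: 8.654 − 0.536 = 8.118 Mbps.

8.1 Mbps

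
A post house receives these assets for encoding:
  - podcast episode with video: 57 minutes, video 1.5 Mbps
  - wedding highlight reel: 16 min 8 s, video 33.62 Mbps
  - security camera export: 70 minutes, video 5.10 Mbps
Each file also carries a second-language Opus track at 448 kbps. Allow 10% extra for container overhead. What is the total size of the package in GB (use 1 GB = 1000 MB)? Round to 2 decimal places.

Audio: 448 kbps = 0.448 Mbps.
podcast episode with video: 1.948 Mbps × 3420 s × 1.10 = 7328.4 Mb
wedding highlight reel: 34.068 Mbps × 968 s × 1.10 = 36275.6 Mb
security camera export: 5.548 Mbps × 4200 s × 1.10 = 25631.8 Mb
Total: 69235.7 Mb = 8654.5 MB.
= 8.654 GB.

8.65 GB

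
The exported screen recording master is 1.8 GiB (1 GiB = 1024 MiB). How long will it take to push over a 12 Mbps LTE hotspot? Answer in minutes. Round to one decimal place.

File: 1.8 GiB = 15461.9 Mb.
At 12 Mbps: 15461.9 / 12 = 1288.5 s ≈ 21.5 minutes.

21.5 minutes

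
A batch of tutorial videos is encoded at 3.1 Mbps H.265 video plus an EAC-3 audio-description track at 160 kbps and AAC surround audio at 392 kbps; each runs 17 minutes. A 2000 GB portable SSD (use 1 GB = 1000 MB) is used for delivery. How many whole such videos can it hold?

4295

17 min = 1020 s
Audio total: 160 + 392 = 552 kbps = 0.552 Mbps.
Total bitrate: 3.652 Mbps.
Per item: 3.652 Mbps × 1020 s = 3,725 Mb = 465.6 MB.
Capacity: 2000 GB = 16,000,000 Mb; 4295.26 items → 4295 complete.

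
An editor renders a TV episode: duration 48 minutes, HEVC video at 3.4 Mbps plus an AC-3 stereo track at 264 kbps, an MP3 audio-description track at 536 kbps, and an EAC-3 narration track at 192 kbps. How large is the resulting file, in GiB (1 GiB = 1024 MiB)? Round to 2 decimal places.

48 min = 2880 s
Audio total: 264 + 536 + 192 = 992 kbps = 0.992 Mbps.
Total bitrate: 3.4 + 0.992 = 4.392 Mbps.
Stream data: 4.392 Mbps × 2880 s = 12649.0 Mb.
12,649 Mb = 1,581,120,000 bytes ÷ 1,073,741,824 = 1.473 GiB.

1.47 GiB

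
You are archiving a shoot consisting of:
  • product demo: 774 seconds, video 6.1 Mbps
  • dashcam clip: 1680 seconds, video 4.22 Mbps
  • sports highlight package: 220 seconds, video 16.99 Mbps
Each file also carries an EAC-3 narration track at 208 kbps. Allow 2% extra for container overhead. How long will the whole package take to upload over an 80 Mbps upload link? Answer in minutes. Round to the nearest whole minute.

Audio: 208 kbps = 0.208 Mbps.
product demo: 6.308 Mbps × 774 s × 1.02 = 4980.0 Mb
dashcam clip: 4.428 Mbps × 1680 s × 1.02 = 7587.8 Mb
sports highlight package: 17.198 Mbps × 220 s × 1.02 = 3859.2 Mb
Total: 16427.1 Mb = 2053.4 MB.
At 80 Mbps: 16427.1 / 80 = 205 s ≈ 3.42 minutes.

3 minutes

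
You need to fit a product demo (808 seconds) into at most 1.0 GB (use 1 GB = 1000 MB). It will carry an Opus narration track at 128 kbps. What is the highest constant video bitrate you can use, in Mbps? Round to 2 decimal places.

9.77 Mbps

Budget: 1.0 GB = 8000.0 Mb.
Total bitrate budget: 8000.0 Mb / 808 s = 9.901 Mbps.
Audio: 128 kbps = 0.128 Mbps.
Video: 9.901 − 0.128 = 9.773 Mbps.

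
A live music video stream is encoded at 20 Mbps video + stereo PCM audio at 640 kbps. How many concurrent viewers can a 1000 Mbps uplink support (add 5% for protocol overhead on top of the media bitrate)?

Audio: 640 kbps = 0.640 Mbps.
Per-viewer media rate: 20.640 Mbps.
On the wire with 5% overhead: 21.672 Mbps.
1000 Mbps = 1,000 Mbps; 1,000 / 21.672 = 46.14 → 46 viewers.

46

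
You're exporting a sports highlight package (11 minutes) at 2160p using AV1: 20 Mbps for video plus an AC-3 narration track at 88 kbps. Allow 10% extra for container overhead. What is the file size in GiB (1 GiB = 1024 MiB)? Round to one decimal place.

1.7 GiB

11 min = 660 s
Audio: 88 kbps = 0.088 Mbps.
Total bitrate: 20 + 0.088 = 20.088 Mbps.
Stream data: 20.088 Mbps × 660 s = 13258.1 Mb.
With 10% container overhead: ×1.10.
14,584 Mb = 1,822,986,000 bytes ÷ 1,073,741,824 = 1.698 GiB.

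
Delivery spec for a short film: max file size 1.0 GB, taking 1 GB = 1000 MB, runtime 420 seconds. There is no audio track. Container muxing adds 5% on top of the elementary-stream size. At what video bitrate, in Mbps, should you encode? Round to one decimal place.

Budget: 1.0 GB = 8000.0 Mb.
Stream payload after overhead: 8000.0 / 1.05 = 7619.0 Mb.
Total bitrate budget: 7619.0 Mb / 420 s = 18.141 Mbps.

18.1 Mbps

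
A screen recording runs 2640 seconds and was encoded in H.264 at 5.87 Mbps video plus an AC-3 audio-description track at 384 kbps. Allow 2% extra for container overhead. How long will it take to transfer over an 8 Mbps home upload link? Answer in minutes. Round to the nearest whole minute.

35 minutes

Audio: 384 kbps = 0.384 Mbps.
Total bitrate: 6.254 Mbps.
File: 6.254 Mbps × 2640 s = 16510.6 Mb.
With 2% container overhead: ×1.02. → 16840.8 Mb.
At 8 Mbps: 16840.8 / 8 = 2105.1 s ≈ 35.1 minutes.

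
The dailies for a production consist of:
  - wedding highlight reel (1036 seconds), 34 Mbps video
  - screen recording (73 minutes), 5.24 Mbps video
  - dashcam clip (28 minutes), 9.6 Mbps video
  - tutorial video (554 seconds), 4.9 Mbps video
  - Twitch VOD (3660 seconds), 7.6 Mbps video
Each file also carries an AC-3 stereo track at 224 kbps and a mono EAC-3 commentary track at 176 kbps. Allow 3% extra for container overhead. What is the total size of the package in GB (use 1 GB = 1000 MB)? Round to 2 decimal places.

14.08 GB

Audio total: 224 + 176 = 400 kbps = 0.400 Mbps.
wedding highlight reel: 34.400 Mbps × 1036 s × 1.03 = 36707.6 Mb
screen recording: 5.640 Mbps × 4380 s × 1.03 = 25444.3 Mb
dashcam clip: 10.000 Mbps × 1680 s × 1.03 = 17304.0 Mb
tutorial video: 5.300 Mbps × 554 s × 1.03 = 3024.3 Mb
Twitch VOD: 8.000 Mbps × 3660 s × 1.03 = 30158.4 Mb
Total: 112638.5 Mb = 14079.8 MB.
= 14.08 GB.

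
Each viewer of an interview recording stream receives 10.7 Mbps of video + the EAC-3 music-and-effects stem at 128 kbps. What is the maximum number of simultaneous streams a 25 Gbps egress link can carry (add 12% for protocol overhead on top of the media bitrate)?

2061

Audio: 128 kbps = 0.128 Mbps.
Per-viewer media rate: 10.828 Mbps.
On the wire with 12% overhead: 12.127 Mbps.
25 Gbps = 25,000 Mbps; 25,000 / 12.127 = 2061.45 → 2061 viewers.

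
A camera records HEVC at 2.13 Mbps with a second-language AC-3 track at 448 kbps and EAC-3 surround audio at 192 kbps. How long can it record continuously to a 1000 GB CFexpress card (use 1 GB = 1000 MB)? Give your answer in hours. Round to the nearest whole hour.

802 hours

Audio total: 448 + 192 = 640 kbps = 0.640 Mbps.
Total bitrate: 2.13 + 0.640 = 2.770 Mbps.
Capacity: 1000 GB = 8,000,000 Mb.
Recording time: 8,000,000 / 2.770 = 2,888,087 s ≈ 802 hours.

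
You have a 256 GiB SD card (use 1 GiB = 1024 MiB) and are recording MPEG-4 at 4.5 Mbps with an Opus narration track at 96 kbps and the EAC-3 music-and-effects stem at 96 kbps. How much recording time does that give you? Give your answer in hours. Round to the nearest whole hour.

130 hours

Audio total: 96 + 96 = 192 kbps = 0.192 Mbps.
Total bitrate: 4.5 + 0.192 = 4.692 Mbps.
Capacity: 256 GiB = 2,199,023 Mb.
Recording time: 2,199,023 / 4.692 = 468,675 s ≈ 130 hours.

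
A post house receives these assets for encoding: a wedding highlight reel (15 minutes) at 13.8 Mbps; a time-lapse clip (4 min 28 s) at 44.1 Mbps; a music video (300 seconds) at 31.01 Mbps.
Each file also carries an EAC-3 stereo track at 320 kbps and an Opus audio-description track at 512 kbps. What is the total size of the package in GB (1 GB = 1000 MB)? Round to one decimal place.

Audio total: 320 + 512 = 832 kbps = 0.832 Mbps.
wedding highlight reel: 14.632 Mbps × 900 s = 13168.8 Mb
time-lapse clip: 44.932 Mbps × 268 s = 12041.8 Mb
music video: 31.842 Mbps × 300 s = 9552.6 Mb
Total: 34763.2 Mb = 4345.4 MB.
= 4.345 GB.

4.3 GB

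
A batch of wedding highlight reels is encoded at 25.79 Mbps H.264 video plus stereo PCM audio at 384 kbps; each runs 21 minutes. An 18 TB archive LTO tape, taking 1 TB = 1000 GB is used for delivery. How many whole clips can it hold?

21 min = 1260 s
Audio: 384 kbps = 0.384 Mbps.
Total bitrate: 26.174 Mbps.
Per item: 26.174 Mbps × 1260 s = 32,979 Mb = 4,122 MB.
Capacity: 18 TB = 144,000,000 Mb; 4366.38 items → 4366 complete.

4366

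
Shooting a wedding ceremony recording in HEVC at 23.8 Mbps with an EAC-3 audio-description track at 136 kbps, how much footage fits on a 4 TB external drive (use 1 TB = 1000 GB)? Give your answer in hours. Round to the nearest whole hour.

Audio: 136 kbps = 0.136 Mbps.
Total bitrate: 23.8 + 0.136 = 23.936 Mbps.
Capacity: 4 TB = 32,000,000 Mb.
Recording time: 32,000,000 / 23.936 = 1,336,898 s ≈ 371 hours.

371 hours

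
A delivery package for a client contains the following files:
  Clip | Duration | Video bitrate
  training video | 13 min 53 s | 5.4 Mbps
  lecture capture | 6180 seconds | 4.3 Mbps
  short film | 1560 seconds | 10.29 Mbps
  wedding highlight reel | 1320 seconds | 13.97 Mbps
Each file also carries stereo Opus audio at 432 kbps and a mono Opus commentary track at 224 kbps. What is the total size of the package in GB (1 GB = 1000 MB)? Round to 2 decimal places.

9.01 GB

Audio total: 432 + 224 = 656 kbps = 0.656 Mbps.
training video: 6.056 Mbps × 833 s = 5044.6 Mb
lecture capture: 4.956 Mbps × 6180 s = 30628.1 Mb
short film: 10.946 Mbps × 1560 s = 17075.8 Mb
wedding highlight reel: 14.626 Mbps × 1320 s = 19306.3 Mb
Total: 72054.8 Mb = 9006.9 MB.
= 9.007 GB.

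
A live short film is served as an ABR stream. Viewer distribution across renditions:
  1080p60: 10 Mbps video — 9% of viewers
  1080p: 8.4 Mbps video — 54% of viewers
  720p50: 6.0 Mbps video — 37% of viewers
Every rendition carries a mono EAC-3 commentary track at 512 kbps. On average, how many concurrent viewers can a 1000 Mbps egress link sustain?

122

Audio: 512 kbps = 0.512 Mbps.
Average per-viewer bitrate: 0.09×10.512 + 0.54×8.912 + 0.37×6.512 = 8.168 Mbps.
1000 Mbps = 1,000 Mbps; 1,000 / 8.168 = 122.43 → 122.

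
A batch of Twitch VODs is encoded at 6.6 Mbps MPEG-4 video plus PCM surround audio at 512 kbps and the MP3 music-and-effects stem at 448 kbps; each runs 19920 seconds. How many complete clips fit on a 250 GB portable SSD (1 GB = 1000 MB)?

13

Audio total: 512 + 448 = 960 kbps = 0.960 Mbps.
Total bitrate: 7.560 Mbps.
Per item: 7.560 Mbps × 19920 s = 150,595 Mb = 18,824 MB.
Capacity: 250 GB = 2,000,000 Mb; 13.28 items → 13 complete.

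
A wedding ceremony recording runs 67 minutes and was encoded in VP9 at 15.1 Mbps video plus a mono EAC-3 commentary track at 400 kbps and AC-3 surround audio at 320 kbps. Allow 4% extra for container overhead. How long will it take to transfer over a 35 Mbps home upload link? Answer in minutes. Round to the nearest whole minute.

67 min = 4020 s
Audio total: 400 + 320 = 720 kbps = 0.720 Mbps.
Total bitrate: 15.820 Mbps.
File: 15.820 Mbps × 4020 s = 63596.4 Mb.
With 4% container overhead: ×1.04. → 66140.3 Mb.
At 35 Mbps: 66140.3 / 35 = 1889.7 s ≈ 31.5 minutes.

31 minutes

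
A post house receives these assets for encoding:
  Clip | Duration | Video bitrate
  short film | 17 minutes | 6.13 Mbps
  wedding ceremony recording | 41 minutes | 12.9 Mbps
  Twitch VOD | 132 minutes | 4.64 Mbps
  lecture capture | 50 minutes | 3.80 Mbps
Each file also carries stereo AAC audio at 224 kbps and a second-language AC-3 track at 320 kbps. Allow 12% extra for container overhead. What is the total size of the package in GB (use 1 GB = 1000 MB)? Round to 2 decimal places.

Audio total: 224 + 320 = 544 kbps = 0.544 Mbps.
short film: 6.674 Mbps × 1020 s × 1.12 = 7624.4 Mb
wedding ceremony recording: 13.444 Mbps × 2460 s × 1.12 = 37040.9 Mb
Twitch VOD: 5.184 Mbps × 7920 s × 1.12 = 45984.2 Mb
lecture capture: 4.344 Mbps × 3000 s × 1.12 = 14595.8 Mb
Total: 105245.3 Mb = 13155.7 MB.
= 13.16 GB.

13.16 GB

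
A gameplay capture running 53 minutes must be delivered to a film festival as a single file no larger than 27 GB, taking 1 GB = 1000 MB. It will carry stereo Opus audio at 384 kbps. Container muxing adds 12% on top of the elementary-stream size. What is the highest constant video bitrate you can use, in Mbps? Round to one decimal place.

Budget: 27 GB = 216000.0 Mb.
Stream payload after overhead: 216000.0 / 1.12 = 192857.1 Mb.
53 min = 3180 s
Total bitrate budget: 192857.1 Mb / 3180 s = 60.647 Mbps.
Audio: 384 kbps = 0.384 Mbps.
Video: 60.647 − 0.384 = 60.263 Mbps.

60.3 Mbps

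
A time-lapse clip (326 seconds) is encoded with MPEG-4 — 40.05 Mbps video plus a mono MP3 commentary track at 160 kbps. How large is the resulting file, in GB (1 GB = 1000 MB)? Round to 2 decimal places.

Audio: 160 kbps = 0.160 Mbps.
Total bitrate: 40.05 + 0.160 = 40.210 Mbps.
Stream data: 40.210 Mbps × 326 s = 13108.5 Mb.
13,108 Mb ÷ 8 = 1,639 MB → 1.639 GB.

1.64 GB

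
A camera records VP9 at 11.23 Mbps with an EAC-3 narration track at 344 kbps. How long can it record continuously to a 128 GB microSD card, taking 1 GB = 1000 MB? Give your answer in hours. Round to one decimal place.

Audio: 344 kbps = 0.344 Mbps.
Total bitrate: 11.23 + 0.344 = 11.574 Mbps.
Capacity: 128 GB = 1,024,000 Mb.
Recording time: 1,024,000 / 11.574 = 88,474 s ≈ 24.6 hours.

24.6 hours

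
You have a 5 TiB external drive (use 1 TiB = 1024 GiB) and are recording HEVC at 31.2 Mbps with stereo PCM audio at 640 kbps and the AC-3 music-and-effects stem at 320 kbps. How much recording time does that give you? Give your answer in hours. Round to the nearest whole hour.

380 hours

Audio total: 640 + 320 = 960 kbps = 0.960 Mbps.
Total bitrate: 31.2 + 0.960 = 32.160 Mbps.
Capacity: 5 TiB = 43,980,465 Mb.
Recording time: 43,980,465 / 32.160 = 1,367,552 s ≈ 380 hours.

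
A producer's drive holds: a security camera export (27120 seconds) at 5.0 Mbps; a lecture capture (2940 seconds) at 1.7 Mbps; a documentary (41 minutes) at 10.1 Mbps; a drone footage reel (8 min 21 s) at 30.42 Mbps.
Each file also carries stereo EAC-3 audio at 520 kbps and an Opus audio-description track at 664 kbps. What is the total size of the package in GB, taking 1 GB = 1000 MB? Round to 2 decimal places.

27.47 GB

Audio total: 520 + 664 = 1184 kbps = 1.184 Mbps.
security camera export: 6.184 Mbps × 27120 s = 167710.1 Mb
lecture capture: 2.884 Mbps × 2940 s = 8479.0 Mb
documentary: 11.284 Mbps × 2460 s = 27758.6 Mb
drone footage reel: 31.604 Mbps × 501 s = 15833.6 Mb
Total: 219781.3 Mb = 27472.7 MB.
= 27.47 GB.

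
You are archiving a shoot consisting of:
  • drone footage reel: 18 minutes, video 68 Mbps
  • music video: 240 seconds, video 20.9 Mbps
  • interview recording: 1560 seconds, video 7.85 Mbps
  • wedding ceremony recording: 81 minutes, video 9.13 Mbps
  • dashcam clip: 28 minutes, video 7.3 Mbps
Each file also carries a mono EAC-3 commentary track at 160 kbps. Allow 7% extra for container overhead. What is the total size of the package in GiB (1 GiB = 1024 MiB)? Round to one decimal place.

18.5 GiB

Audio: 160 kbps = 0.160 Mbps.
drone footage reel: 68.160 Mbps × 1080 s × 1.07 = 78765.7 Mb
music video: 21.060 Mbps × 240 s × 1.07 = 5408.2 Mb
interview recording: 8.010 Mbps × 1560 s × 1.07 = 13370.3 Mb
wedding ceremony recording: 9.290 Mbps × 4860 s × 1.07 = 48309.9 Mb
dashcam clip: 7.460 Mbps × 1680 s × 1.07 = 13410.1 Mb
Total: 159264.1 Mb = 19908.0 MB.
= 18.54 GiB.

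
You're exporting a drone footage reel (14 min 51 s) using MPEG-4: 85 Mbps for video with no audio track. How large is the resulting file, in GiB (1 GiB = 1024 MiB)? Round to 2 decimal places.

8.82 GiB

14 min 51 s = 891 s
Total bitrate: 85 Mbps.
Stream data: 85.000 Mbps × 891 s = 75735.0 Mb.
75,735 Mb = 9,466,875,000 bytes ÷ 1,073,741,824 = 8.817 GiB.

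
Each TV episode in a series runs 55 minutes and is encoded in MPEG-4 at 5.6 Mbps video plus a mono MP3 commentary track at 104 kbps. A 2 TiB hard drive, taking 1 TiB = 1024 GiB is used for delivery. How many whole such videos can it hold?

934

55 min = 3300 s
Audio: 104 kbps = 0.104 Mbps.
Total bitrate: 5.704 Mbps.
Per item: 5.704 Mbps × 3300 s = 18,823 Mb = 2,353 MB.
Capacity: 2 TiB = 17,592,186 Mb; 934.60 items → 934 complete.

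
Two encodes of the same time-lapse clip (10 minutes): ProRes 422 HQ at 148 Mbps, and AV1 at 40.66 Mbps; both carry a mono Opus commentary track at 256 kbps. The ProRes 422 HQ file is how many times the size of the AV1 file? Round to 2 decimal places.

3.62

10 min = 600 s
Audio: 256 kbps = 0.256 Mbps.
ProRes 422 HQ: 148.256 Mbps × 600 s = 88953.6 Mb = 11.119 GB.
AV1: 40.916 Mbps × 600 s = 24549.6 Mb = 3.069 GB.
Ratio: 11.119 / 3.069 = 3.623.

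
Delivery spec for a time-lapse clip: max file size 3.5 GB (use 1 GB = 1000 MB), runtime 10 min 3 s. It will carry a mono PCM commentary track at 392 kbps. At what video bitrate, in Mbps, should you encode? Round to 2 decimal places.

46.04 Mbps

Budget: 3.5 GB = 28000.0 Mb.
10 min 3 s = 603 s
Total bitrate budget: 28000.0 Mb / 603 s = 46.434 Mbps.
Audio: 392 kbps = 0.392 Mbps.
Video: 46.434 − 0.392 = 46.042 Mbps.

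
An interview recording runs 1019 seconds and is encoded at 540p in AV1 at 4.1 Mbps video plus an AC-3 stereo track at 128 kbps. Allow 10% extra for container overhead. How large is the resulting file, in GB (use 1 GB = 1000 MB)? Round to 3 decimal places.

0.592 GB

Audio: 128 kbps = 0.128 Mbps.
Total bitrate: 4.1 + 0.128 = 4.228 Mbps.
Stream data: 4.228 Mbps × 1019 s = 4308.3 Mb.
With 10% container overhead: ×1.10.
4,739 Mb ÷ 8 = 592.4 MB → 0.5924 GB.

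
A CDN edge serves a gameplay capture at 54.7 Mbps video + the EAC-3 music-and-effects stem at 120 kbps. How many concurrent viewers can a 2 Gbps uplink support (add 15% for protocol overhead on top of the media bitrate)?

31

Audio: 120 kbps = 0.120 Mbps.
Per-viewer media rate: 54.820 Mbps.
On the wire with 15% overhead: 63.043 Mbps.
2 Gbps = 2,000 Mbps; 2,000 / 63.043 = 31.72 → 31 viewers.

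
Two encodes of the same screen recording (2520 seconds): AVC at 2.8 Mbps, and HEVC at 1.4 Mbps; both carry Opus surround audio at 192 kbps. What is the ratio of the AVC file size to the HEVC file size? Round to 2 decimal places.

1.88

Audio: 192 kbps = 0.192 Mbps.
AVC: 2.992 Mbps × 2520 s = 7539.8 Mb = 0.942 GB.
HEVC: 1.592 Mbps × 2520 s = 4011.8 Mb = 0.501 GB.
Ratio: 0.942 / 0.501 = 1.879.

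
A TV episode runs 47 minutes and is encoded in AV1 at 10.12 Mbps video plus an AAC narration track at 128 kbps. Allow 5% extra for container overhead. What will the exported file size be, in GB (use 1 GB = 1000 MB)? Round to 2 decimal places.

3.79 GB

47 min = 2820 s
Audio: 128 kbps = 0.128 Mbps.
Total bitrate: 10.12 + 0.128 = 10.248 Mbps.
Stream data: 10.248 Mbps × 2820 s = 28899.4 Mb.
With 5% container overhead: ×1.05.
30,344 Mb ÷ 8 = 3,793 MB → 3.793 GB.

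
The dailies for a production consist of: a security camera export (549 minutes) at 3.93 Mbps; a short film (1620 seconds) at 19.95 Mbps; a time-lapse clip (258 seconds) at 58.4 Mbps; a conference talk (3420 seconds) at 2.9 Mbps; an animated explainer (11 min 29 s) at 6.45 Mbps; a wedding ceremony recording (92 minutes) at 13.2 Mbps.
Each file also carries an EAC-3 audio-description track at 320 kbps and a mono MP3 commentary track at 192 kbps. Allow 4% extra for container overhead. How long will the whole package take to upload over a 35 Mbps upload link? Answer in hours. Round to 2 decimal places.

Audio total: 320 + 192 = 512 kbps = 0.512 Mbps.
security camera export: 4.442 Mbps × 32940 s × 1.04 = 152172.3 Mb
short film: 20.462 Mbps × 1620 s × 1.04 = 34474.4 Mb
time-lapse clip: 58.912 Mbps × 258 s × 1.04 = 15807.3 Mb
conference talk: 3.412 Mbps × 3420 s × 1.04 = 12135.8 Mb
animated explainer: 6.962 Mbps × 689 s × 1.04 = 4988.7 Mb
wedding ceremony recording: 13.712 Mbps × 5520 s × 1.04 = 78717.8 Mb
Total: 298296.2 Mb = 37287.0 MB.
At 35 Mbps: 298296.2 / 35 = 8523 s ≈ 2.37 hours.

2.37 hours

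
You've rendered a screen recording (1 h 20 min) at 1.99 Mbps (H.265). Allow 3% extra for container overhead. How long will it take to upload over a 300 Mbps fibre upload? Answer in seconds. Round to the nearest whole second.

33 seconds

1 h 20 min = 80 min = 4800 s
File: 1.990 Mbps × 4800 s = 9552.0 Mb.
With 3% container overhead: ×1.03. → 9838.6 Mb.
At 300 Mbps: 9838.6 / 300 = 32.8 s ≈ 32.8 seconds.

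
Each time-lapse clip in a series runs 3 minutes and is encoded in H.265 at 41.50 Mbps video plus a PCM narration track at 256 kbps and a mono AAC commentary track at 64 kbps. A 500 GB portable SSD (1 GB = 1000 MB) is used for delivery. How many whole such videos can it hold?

531

3 min = 180 s
Audio total: 256 + 64 = 320 kbps = 0.320 Mbps.
Total bitrate: 41.820 Mbps.
Per item: 41.820 Mbps × 180 s = 7,528 Mb = 941.0 MB.
Capacity: 500 GB = 4,000,000 Mb; 531.38 items → 531 complete.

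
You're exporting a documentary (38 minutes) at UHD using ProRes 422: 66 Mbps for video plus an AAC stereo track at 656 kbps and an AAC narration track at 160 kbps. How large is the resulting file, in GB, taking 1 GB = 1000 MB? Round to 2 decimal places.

38 min = 2280 s
Audio total: 656 + 160 = 816 kbps = 0.816 Mbps.
Total bitrate: 66 + 0.816 = 66.816 Mbps.
Stream data: 66.816 Mbps × 2280 s = 152340.5 Mb.
152,340 Mb ÷ 8 = 19,043 MB → 19.04 GB.

19.04 GB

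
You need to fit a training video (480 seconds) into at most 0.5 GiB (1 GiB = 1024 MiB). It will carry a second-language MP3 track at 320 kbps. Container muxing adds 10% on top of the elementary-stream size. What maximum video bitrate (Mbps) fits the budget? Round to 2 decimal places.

7.81 Mbps

Budget: 0.5 GiB = 4295.0 Mb.
Stream payload after overhead: 4295.0 / 1.10 = 3904.5 Mb.
Total bitrate budget: 3904.5 Mb / 480 s = 8.134 Mbps.
Audio: 320 kbps = 0.320 Mbps.
Video: 8.134 − 0.320 = 7.814 Mbps.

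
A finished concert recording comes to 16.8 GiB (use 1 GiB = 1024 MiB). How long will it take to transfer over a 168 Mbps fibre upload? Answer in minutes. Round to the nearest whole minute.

14 minutes

File: 16.8 GiB = 144310.9 Mb.
At 168 Mbps: 144310.9 / 168 = 859.0 s ≈ 14.3 minutes.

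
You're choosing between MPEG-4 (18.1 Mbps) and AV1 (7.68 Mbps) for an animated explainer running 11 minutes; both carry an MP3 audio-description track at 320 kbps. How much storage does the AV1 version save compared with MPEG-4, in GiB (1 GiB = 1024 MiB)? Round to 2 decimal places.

0.80 GiB

11 min = 660 s
Audio: 320 kbps = 0.320 Mbps.
MPEG-4: 18.420 Mbps × 660 s = 12157.2 Mb = 1.415 GiB.
AV1: 8.000 Mbps × 660 s = 5280.0 Mb = 0.615 GiB.
Saving: 1.415 − 0.615 = 0.801 GiB.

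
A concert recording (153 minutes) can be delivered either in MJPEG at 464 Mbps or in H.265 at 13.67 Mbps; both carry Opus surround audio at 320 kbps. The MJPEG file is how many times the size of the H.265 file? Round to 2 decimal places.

153 min = 9180 s
Audio: 320 kbps = 0.320 Mbps.
MJPEG: 464.320 Mbps × 9180 s = 4262457.6 Mb = 496.215 GiB.
H.265: 13.990 Mbps × 9180 s = 128428.2 Mb = 14.951 GiB.
Ratio: 496.215 / 14.951 = 33.189.

33.19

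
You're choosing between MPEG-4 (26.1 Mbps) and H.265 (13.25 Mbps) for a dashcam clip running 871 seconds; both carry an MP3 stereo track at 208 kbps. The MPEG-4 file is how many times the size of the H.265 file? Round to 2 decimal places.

Audio: 208 kbps = 0.208 Mbps.
MPEG-4: 26.308 Mbps × 871 s = 22914.3 Mb = 2.668 GiB.
H.265: 13.458 Mbps × 871 s = 11721.9 Mb = 1.365 GiB.
Ratio: 2.668 / 1.365 = 1.955.

1.95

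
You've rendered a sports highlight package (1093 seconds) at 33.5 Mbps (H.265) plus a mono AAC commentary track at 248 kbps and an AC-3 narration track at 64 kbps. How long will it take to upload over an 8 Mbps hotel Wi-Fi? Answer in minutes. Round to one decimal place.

77.0 minutes

Audio total: 248 + 64 = 312 kbps = 0.312 Mbps.
Total bitrate: 33.812 Mbps.
File: 33.812 Mbps × 1093 s = 36956.5 Mb.
At 8 Mbps: 36956.5 / 8 = 4619.6 s ≈ 77 minutes.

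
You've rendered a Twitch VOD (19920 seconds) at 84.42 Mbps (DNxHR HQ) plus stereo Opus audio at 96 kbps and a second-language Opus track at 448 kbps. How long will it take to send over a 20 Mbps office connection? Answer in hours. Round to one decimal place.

23.5 hours

Audio total: 96 + 448 = 544 kbps = 0.544 Mbps.
Total bitrate: 84.964 Mbps.
File: 84.964 Mbps × 19920 s = 1692482.9 Mb.
At 20 Mbps: 1692482.9 / 20 = 84624.1 s ≈ 23.5 hours.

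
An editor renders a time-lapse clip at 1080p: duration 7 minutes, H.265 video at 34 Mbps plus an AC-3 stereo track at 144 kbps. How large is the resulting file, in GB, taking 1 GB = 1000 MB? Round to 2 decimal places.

1.79 GB

7 min = 420 s
Audio: 144 kbps = 0.144 Mbps.
Total bitrate: 34 + 0.144 = 34.144 Mbps.
Stream data: 34.144 Mbps × 420 s = 14340.5 Mb.
14,340 Mb ÷ 8 = 1,793 MB → 1.793 GB.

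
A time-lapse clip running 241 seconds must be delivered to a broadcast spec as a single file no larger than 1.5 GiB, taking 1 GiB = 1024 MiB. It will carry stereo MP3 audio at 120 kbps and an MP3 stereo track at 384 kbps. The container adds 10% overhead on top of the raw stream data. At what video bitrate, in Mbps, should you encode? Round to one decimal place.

Budget: 1.5 GiB = 12884.9 Mb.
Stream payload after overhead: 12884.9 / 1.10 = 11713.5 Mb.
Total bitrate budget: 11713.5 Mb / 241 s = 48.604 Mbps.
Audio total: 120 + 384 = 504 kbps = 0.504 Mbps.
Video: 48.604 − 0.504 = 48.100 Mbps.

48.1 Mbps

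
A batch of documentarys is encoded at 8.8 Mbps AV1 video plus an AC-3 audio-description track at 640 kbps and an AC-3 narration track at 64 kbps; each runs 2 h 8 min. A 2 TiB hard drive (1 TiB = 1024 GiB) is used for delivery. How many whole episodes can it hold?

2 h 8 min = 128 min = 7680 s
Audio total: 640 + 64 = 704 kbps = 0.704 Mbps.
Total bitrate: 9.504 Mbps.
Per item: 9.504 Mbps × 7680 s = 72,991 Mb = 9,124 MB.
Capacity: 2 TiB = 17,592,186 Mb; 241.02 items → 241 complete.

241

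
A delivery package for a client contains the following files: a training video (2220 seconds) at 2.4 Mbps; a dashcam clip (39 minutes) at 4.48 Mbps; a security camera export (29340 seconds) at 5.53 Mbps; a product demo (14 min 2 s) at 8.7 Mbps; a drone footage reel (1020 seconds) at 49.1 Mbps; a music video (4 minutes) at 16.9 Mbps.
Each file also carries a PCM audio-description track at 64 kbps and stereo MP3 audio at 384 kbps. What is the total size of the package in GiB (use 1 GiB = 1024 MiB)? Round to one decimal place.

29.8 GiB

Audio total: 64 + 384 = 448 kbps = 0.448 Mbps.
training video: 2.848 Mbps × 2220 s = 6322.6 Mb
dashcam clip: 4.928 Mbps × 2340 s = 11531.5 Mb
security camera export: 5.978 Mbps × 29340 s = 175394.5 Mb
product demo: 9.148 Mbps × 842 s = 7702.6 Mb
drone footage reel: 49.548 Mbps × 1020 s = 50539.0 Mb
music video: 17.348 Mbps × 240 s = 4163.5 Mb
Total: 255653.7 Mb = 31956.7 MB.
= 29.76 GiB.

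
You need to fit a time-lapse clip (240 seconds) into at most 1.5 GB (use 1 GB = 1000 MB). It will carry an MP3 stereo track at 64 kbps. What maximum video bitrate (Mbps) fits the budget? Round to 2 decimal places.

49.94 Mbps

Budget: 1.5 GB = 12000.0 Mb.
Total bitrate budget: 12000.0 Mb / 240 s = 50.000 Mbps.
Audio: 64 kbps = 0.064 Mbps.
Video: 50.000 − 0.064 = 49.936 Mbps.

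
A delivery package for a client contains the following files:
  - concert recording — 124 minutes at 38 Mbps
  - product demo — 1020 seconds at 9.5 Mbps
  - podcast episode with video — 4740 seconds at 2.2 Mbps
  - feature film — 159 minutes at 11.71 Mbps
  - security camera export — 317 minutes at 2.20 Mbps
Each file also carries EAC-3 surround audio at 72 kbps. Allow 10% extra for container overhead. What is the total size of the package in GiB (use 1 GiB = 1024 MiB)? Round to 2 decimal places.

58.83 GiB

Audio: 72 kbps = 0.072 Mbps.
concert recording: 38.072 Mbps × 7440 s × 1.10 = 311581.2 Mb
product demo: 9.572 Mbps × 1020 s × 1.10 = 10739.8 Mb
podcast episode with video: 2.272 Mbps × 4740 s × 1.10 = 11846.2 Mb
feature film: 11.782 Mbps × 9540 s × 1.10 = 123640.3 Mb
security camera export: 2.272 Mbps × 19020 s × 1.10 = 47534.8 Mb
Total: 505342.3 Mb = 63167.8 MB.
= 58.83 GiB.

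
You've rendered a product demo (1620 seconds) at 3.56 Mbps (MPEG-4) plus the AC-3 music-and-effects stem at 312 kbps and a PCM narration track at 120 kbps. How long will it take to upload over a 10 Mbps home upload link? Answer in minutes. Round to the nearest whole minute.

11 minutes

Audio total: 312 + 120 = 432 kbps = 0.432 Mbps.
Total bitrate: 3.992 Mbps.
File: 3.992 Mbps × 1620 s = 6467.0 Mb.
At 10 Mbps: 6467.0 / 10 = 646.7 s ≈ 10.8 minutes.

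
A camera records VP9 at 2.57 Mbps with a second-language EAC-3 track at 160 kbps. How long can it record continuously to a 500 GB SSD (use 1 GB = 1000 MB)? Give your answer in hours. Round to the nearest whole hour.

407 hours

Audio: 160 kbps = 0.160 Mbps.
Total bitrate: 2.57 + 0.160 = 2.730 Mbps.
Capacity: 500 GB = 4,000,000 Mb.
Recording time: 4,000,000 / 2.730 = 1,465,201 s ≈ 407 hours.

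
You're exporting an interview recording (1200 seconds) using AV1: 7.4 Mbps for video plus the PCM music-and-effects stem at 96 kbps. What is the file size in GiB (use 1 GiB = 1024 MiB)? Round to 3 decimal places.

Audio: 96 kbps = 0.096 Mbps.
Total bitrate: 7.4 + 0.096 = 7.496 Mbps.
Stream data: 7.496 Mbps × 1200 s = 8995.2 Mb.
8,995 Mb = 1,124,400,000 bytes ÷ 1,073,741,824 = 1.047 GiB.

1.047 GiB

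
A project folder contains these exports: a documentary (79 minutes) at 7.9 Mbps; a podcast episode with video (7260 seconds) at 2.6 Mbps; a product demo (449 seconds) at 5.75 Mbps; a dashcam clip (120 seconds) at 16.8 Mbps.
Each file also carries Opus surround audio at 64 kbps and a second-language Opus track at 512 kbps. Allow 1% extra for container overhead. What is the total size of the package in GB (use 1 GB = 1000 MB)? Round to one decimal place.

8.6 GB

Audio total: 64 + 512 = 576 kbps = 0.576 Mbps.
documentary: 8.476 Mbps × 4740 s × 1.01 = 40578.0 Mb
podcast episode with video: 3.176 Mbps × 7260 s × 1.01 = 23288.3 Mb
product demo: 6.326 Mbps × 449 s × 1.01 = 2868.8 Mb
dashcam clip: 17.376 Mbps × 120 s × 1.01 = 2106.0 Mb
Total: 68841.1 Mb = 8605.1 MB.
= 8.605 GB.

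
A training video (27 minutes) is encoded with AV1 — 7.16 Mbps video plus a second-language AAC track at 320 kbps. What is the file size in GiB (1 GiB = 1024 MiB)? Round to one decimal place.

27 min = 1620 s
Audio: 320 kbps = 0.320 Mbps.
Total bitrate: 7.16 + 0.320 = 7.480 Mbps.
Stream data: 7.480 Mbps × 1620 s = 12117.6 Mb.
12,118 Mb = 1,514,700,000 bytes ÷ 1,073,741,824 = 1.411 GiB.

1.4 GiB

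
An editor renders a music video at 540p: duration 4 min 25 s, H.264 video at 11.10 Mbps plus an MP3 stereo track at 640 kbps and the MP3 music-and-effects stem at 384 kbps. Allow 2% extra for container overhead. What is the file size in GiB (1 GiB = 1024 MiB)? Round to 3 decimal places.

0.382 GiB

4 min 25 s = 265 s
Audio total: 640 + 384 = 1024 kbps = 1.024 Mbps.
Total bitrate: 11.10 + 1.024 = 12.124 Mbps.
Stream data: 12.124 Mbps × 265 s = 3212.9 Mb.
With 2% container overhead: ×1.02.
3,277 Mb = 409,639,650 bytes ÷ 1,073,741,824 = 0.3815 GiB.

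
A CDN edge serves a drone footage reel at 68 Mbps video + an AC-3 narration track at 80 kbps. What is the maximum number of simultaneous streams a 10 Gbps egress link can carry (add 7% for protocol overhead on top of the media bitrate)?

Audio: 80 kbps = 0.080 Mbps.
Per-viewer media rate: 68.080 Mbps.
On the wire with 7% overhead: 72.846 Mbps.
10 Gbps = 10,000 Mbps; 10,000 / 72.846 = 137.28 → 137 viewers.

137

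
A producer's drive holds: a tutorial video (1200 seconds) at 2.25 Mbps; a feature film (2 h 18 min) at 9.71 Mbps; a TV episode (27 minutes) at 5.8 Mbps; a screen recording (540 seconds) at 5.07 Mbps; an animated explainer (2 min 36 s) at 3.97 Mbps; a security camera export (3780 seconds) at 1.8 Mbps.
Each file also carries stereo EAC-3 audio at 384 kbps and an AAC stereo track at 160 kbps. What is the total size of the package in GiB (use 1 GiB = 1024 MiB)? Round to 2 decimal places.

12.94 GiB

Audio total: 384 + 160 = 544 kbps = 0.544 Mbps.
tutorial video: 2.794 Mbps × 1200 s = 3352.8 Mb
feature film: 10.254 Mbps × 8280 s = 84903.1 Mb
TV episode: 6.344 Mbps × 1620 s = 10277.3 Mb
screen recording: 5.614 Mbps × 540 s = 3031.6 Mb
animated explainer: 4.514 Mbps × 156 s = 704.2 Mb
security camera export: 2.344 Mbps × 3780 s = 8860.3 Mb
Total: 111129.3 Mb = 13891.2 MB.
= 12.94 GiB.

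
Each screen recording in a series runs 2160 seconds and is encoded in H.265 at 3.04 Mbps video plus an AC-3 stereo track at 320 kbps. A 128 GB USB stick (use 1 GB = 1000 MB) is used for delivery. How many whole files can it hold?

141

Audio: 320 kbps = 0.320 Mbps.
Total bitrate: 3.360 Mbps.
Per item: 3.360 Mbps × 2160 s = 7,258 Mb = 907.2 MB.
Capacity: 128 GB = 1,024,000 Mb; 141.09 items → 141 complete.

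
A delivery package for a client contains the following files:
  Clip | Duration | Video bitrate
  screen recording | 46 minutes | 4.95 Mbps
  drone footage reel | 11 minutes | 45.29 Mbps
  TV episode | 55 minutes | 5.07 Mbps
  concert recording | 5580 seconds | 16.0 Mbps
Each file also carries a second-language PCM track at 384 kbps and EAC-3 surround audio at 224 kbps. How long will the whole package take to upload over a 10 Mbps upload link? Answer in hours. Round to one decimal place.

Audio total: 384 + 224 = 608 kbps = 0.608 Mbps.
screen recording: 5.558 Mbps × 2760 s = 15340.1 Mb
drone footage reel: 45.898 Mbps × 660 s = 30292.7 Mb
TV episode: 5.678 Mbps × 3300 s = 18737.4 Mb
concert recording: 16.608 Mbps × 5580 s = 92672.6 Mb
Total: 157042.8 Mb = 19630.3 MB.
At 10 Mbps: 157042.8 / 10 = 15704 s ≈ 4.36 hours.

4.4 hours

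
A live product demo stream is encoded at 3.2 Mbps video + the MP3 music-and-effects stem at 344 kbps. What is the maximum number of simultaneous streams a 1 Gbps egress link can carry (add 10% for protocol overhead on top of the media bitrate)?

Audio: 344 kbps = 0.344 Mbps.
Per-viewer media rate: 3.544 Mbps.
On the wire with 10% overhead: 3.898 Mbps.
1 Gbps = 1,000 Mbps; 1,000 / 3.898 = 256.52 → 256 viewers.

256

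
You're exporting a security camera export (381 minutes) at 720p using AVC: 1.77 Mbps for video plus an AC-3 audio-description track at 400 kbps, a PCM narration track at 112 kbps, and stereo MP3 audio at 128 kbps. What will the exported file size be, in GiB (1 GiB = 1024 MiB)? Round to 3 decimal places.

381 min = 22860 s
Audio total: 400 + 112 + 128 = 640 kbps = 0.640 Mbps.
Total bitrate: 1.77 + 0.640 = 2.410 Mbps.
Stream data: 2.410 Mbps × 22860 s = 55092.6 Mb.
55,093 Mb = 6,886,575,000 bytes ÷ 1,073,741,824 = 6.414 GiB.

6.414 GiB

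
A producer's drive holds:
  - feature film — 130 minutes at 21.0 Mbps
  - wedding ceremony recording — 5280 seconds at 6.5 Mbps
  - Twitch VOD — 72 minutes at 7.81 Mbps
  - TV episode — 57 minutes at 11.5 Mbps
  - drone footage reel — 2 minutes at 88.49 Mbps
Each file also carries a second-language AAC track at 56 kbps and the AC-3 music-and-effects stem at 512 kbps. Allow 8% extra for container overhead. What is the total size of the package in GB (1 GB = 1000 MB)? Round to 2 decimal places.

39.65 GB

Audio total: 56 + 512 = 568 kbps = 0.568 Mbps.
feature film: 21.568 Mbps × 7800 s × 1.08 = 181688.8 Mb
wedding ceremony recording: 7.068 Mbps × 5280 s × 1.08 = 40304.6 Mb
Twitch VOD: 8.378 Mbps × 4320 s × 1.08 = 39088.4 Mb
TV episode: 12.068 Mbps × 3420 s × 1.08 = 44574.4 Mb
drone footage reel: 89.058 Mbps × 120 s × 1.08 = 11541.9 Mb
Total: 317198.1 Mb = 39649.8 MB.
= 39.65 GB.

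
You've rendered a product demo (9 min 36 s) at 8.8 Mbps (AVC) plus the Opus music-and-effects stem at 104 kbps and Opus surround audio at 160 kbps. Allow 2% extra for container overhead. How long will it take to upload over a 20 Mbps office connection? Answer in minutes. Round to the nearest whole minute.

9 min 36 s = 576 s
Audio total: 104 + 160 = 264 kbps = 0.264 Mbps.
Total bitrate: 9.064 Mbps.
File: 9.064 Mbps × 576 s = 5220.9 Mb.
With 2% container overhead: ×1.02. → 5325.3 Mb.
At 20 Mbps: 5325.3 / 20 = 266.3 s ≈ 4.44 minutes.

4 minutes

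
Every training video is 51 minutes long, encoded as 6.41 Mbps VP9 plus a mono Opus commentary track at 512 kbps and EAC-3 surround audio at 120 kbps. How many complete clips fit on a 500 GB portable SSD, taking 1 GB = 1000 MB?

185

51 min = 3060 s
Audio total: 512 + 120 = 632 kbps = 0.632 Mbps.
Total bitrate: 7.042 Mbps.
Per item: 7.042 Mbps × 3060 s = 21,549 Mb = 2,694 MB.
Capacity: 500 GB = 4,000,000 Mb; 185.63 items → 185 complete.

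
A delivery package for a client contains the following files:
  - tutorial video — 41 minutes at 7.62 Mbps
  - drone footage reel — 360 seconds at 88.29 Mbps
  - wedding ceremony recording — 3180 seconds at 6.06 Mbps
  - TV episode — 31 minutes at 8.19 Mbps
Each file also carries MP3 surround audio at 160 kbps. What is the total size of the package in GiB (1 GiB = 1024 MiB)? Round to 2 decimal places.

Audio: 160 kbps = 0.160 Mbps.
tutorial video: 7.780 Mbps × 2460 s = 19138.8 Mb
drone footage reel: 88.450 Mbps × 360 s = 31842.0 Mb
wedding ceremony recording: 6.220 Mbps × 3180 s = 19779.6 Mb
TV episode: 8.350 Mbps × 1860 s = 15531.0 Mb
Total: 86291.4 Mb = 10786.4 MB.
= 10.05 GiB.

10.05 GiB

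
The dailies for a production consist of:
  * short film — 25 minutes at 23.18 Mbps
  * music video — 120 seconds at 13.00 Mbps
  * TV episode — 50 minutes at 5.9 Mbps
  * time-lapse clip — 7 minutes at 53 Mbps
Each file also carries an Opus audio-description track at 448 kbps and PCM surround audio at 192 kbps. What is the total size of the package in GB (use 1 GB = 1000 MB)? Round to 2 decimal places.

Audio total: 448 + 192 = 640 kbps = 0.640 Mbps.
short film: 23.820 Mbps × 1500 s = 35730.0 Mb
music video: 13.640 Mbps × 120 s = 1636.8 Mb
TV episode: 6.540 Mbps × 3000 s = 19620.0 Mb
time-lapse clip: 53.640 Mbps × 420 s = 22528.8 Mb
Total: 79515.6 Mb = 9939.5 MB.
= 9.939 GB.

9.94 GB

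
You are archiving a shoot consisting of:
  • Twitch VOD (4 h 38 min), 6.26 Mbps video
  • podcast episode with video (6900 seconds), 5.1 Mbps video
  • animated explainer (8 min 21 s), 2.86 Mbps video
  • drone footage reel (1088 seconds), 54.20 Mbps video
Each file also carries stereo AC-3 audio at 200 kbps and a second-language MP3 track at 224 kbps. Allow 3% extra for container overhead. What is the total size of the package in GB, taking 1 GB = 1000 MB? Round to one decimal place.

27.1 GB

Audio total: 200 + 224 = 424 kbps = 0.424 Mbps.
Twitch VOD: 6.684 Mbps × 16680 s × 1.03 = 114833.8 Mb
podcast episode with video: 5.524 Mbps × 6900 s × 1.03 = 39259.1 Mb
animated explainer: 3.284 Mbps × 501 s × 1.03 = 1694.6 Mb
drone footage reel: 54.624 Mbps × 1088 s × 1.03 = 61213.8 Mb
Total: 217001.3 Mb = 27125.2 MB.
= 27.13 GB.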